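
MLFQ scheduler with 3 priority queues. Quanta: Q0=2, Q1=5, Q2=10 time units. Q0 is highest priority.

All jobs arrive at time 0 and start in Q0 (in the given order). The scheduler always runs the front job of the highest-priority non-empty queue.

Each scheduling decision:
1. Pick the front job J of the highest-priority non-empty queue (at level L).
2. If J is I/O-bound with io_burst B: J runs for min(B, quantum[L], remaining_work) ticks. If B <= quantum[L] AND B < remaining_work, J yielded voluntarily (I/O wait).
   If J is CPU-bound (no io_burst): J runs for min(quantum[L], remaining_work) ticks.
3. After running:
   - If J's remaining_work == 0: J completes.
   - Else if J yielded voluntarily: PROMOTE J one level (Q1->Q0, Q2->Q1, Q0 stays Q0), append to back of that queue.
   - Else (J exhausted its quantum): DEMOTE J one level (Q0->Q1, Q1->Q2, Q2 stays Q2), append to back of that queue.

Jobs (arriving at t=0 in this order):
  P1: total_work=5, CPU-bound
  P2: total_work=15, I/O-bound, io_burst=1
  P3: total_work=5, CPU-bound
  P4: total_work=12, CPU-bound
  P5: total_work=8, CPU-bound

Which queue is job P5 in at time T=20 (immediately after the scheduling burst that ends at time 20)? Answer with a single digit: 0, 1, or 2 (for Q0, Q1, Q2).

Answer: 1

Derivation:
t=0-2: P1@Q0 runs 2, rem=3, quantum used, demote→Q1. Q0=[P2,P3,P4,P5] Q1=[P1] Q2=[]
t=2-3: P2@Q0 runs 1, rem=14, I/O yield, promote→Q0. Q0=[P3,P4,P5,P2] Q1=[P1] Q2=[]
t=3-5: P3@Q0 runs 2, rem=3, quantum used, demote→Q1. Q0=[P4,P5,P2] Q1=[P1,P3] Q2=[]
t=5-7: P4@Q0 runs 2, rem=10, quantum used, demote→Q1. Q0=[P5,P2] Q1=[P1,P3,P4] Q2=[]
t=7-9: P5@Q0 runs 2, rem=6, quantum used, demote→Q1. Q0=[P2] Q1=[P1,P3,P4,P5] Q2=[]
t=9-10: P2@Q0 runs 1, rem=13, I/O yield, promote→Q0. Q0=[P2] Q1=[P1,P3,P4,P5] Q2=[]
t=10-11: P2@Q0 runs 1, rem=12, I/O yield, promote→Q0. Q0=[P2] Q1=[P1,P3,P4,P5] Q2=[]
t=11-12: P2@Q0 runs 1, rem=11, I/O yield, promote→Q0. Q0=[P2] Q1=[P1,P3,P4,P5] Q2=[]
t=12-13: P2@Q0 runs 1, rem=10, I/O yield, promote→Q0. Q0=[P2] Q1=[P1,P3,P4,P5] Q2=[]
t=13-14: P2@Q0 runs 1, rem=9, I/O yield, promote→Q0. Q0=[P2] Q1=[P1,P3,P4,P5] Q2=[]
t=14-15: P2@Q0 runs 1, rem=8, I/O yield, promote→Q0. Q0=[P2] Q1=[P1,P3,P4,P5] Q2=[]
t=15-16: P2@Q0 runs 1, rem=7, I/O yield, promote→Q0. Q0=[P2] Q1=[P1,P3,P4,P5] Q2=[]
t=16-17: P2@Q0 runs 1, rem=6, I/O yield, promote→Q0. Q0=[P2] Q1=[P1,P3,P4,P5] Q2=[]
t=17-18: P2@Q0 runs 1, rem=5, I/O yield, promote→Q0. Q0=[P2] Q1=[P1,P3,P4,P5] Q2=[]
t=18-19: P2@Q0 runs 1, rem=4, I/O yield, promote→Q0. Q0=[P2] Q1=[P1,P3,P4,P5] Q2=[]
t=19-20: P2@Q0 runs 1, rem=3, I/O yield, promote→Q0. Q0=[P2] Q1=[P1,P3,P4,P5] Q2=[]
t=20-21: P2@Q0 runs 1, rem=2, I/O yield, promote→Q0. Q0=[P2] Q1=[P1,P3,P4,P5] Q2=[]
t=21-22: P2@Q0 runs 1, rem=1, I/O yield, promote→Q0. Q0=[P2] Q1=[P1,P3,P4,P5] Q2=[]
t=22-23: P2@Q0 runs 1, rem=0, completes. Q0=[] Q1=[P1,P3,P4,P5] Q2=[]
t=23-26: P1@Q1 runs 3, rem=0, completes. Q0=[] Q1=[P3,P4,P5] Q2=[]
t=26-29: P3@Q1 runs 3, rem=0, completes. Q0=[] Q1=[P4,P5] Q2=[]
t=29-34: P4@Q1 runs 5, rem=5, quantum used, demote→Q2. Q0=[] Q1=[P5] Q2=[P4]
t=34-39: P5@Q1 runs 5, rem=1, quantum used, demote→Q2. Q0=[] Q1=[] Q2=[P4,P5]
t=39-44: P4@Q2 runs 5, rem=0, completes. Q0=[] Q1=[] Q2=[P5]
t=44-45: P5@Q2 runs 1, rem=0, completes. Q0=[] Q1=[] Q2=[]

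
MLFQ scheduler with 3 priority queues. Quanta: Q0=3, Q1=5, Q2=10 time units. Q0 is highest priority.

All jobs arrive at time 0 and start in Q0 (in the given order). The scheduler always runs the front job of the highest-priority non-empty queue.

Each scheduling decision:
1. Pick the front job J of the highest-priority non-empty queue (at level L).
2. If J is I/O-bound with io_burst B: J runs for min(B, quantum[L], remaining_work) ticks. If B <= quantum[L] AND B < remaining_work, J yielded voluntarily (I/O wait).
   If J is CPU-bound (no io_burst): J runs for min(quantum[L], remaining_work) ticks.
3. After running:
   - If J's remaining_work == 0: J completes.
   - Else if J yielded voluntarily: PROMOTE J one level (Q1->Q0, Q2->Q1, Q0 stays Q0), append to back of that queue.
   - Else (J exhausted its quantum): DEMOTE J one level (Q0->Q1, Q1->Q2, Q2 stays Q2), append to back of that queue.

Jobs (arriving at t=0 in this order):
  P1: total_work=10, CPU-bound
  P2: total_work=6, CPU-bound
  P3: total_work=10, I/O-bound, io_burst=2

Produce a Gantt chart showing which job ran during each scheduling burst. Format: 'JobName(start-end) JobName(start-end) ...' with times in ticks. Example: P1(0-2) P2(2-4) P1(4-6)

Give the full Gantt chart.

t=0-3: P1@Q0 runs 3, rem=7, quantum used, demote→Q1. Q0=[P2,P3] Q1=[P1] Q2=[]
t=3-6: P2@Q0 runs 3, rem=3, quantum used, demote→Q1. Q0=[P3] Q1=[P1,P2] Q2=[]
t=6-8: P3@Q0 runs 2, rem=8, I/O yield, promote→Q0. Q0=[P3] Q1=[P1,P2] Q2=[]
t=8-10: P3@Q0 runs 2, rem=6, I/O yield, promote→Q0. Q0=[P3] Q1=[P1,P2] Q2=[]
t=10-12: P3@Q0 runs 2, rem=4, I/O yield, promote→Q0. Q0=[P3] Q1=[P1,P2] Q2=[]
t=12-14: P3@Q0 runs 2, rem=2, I/O yield, promote→Q0. Q0=[P3] Q1=[P1,P2] Q2=[]
t=14-16: P3@Q0 runs 2, rem=0, completes. Q0=[] Q1=[P1,P2] Q2=[]
t=16-21: P1@Q1 runs 5, rem=2, quantum used, demote→Q2. Q0=[] Q1=[P2] Q2=[P1]
t=21-24: P2@Q1 runs 3, rem=0, completes. Q0=[] Q1=[] Q2=[P1]
t=24-26: P1@Q2 runs 2, rem=0, completes. Q0=[] Q1=[] Q2=[]

Answer: P1(0-3) P2(3-6) P3(6-8) P3(8-10) P3(10-12) P3(12-14) P3(14-16) P1(16-21) P2(21-24) P1(24-26)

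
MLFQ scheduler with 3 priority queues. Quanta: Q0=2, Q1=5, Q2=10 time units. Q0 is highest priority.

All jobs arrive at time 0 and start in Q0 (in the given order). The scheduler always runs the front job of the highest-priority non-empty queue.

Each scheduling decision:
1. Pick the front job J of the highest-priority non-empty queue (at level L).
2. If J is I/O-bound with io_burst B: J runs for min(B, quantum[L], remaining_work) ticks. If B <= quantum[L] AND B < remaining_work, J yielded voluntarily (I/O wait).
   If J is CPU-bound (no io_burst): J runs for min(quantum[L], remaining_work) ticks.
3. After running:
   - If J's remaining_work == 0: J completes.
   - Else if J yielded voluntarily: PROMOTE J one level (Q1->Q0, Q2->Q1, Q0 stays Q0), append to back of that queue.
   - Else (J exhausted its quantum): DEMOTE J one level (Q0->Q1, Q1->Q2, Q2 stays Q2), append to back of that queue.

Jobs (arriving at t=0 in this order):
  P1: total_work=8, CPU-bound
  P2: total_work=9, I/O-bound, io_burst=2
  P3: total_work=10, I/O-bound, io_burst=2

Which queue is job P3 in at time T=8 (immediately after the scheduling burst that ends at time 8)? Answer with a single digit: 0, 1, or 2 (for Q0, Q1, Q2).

t=0-2: P1@Q0 runs 2, rem=6, quantum used, demote→Q1. Q0=[P2,P3] Q1=[P1] Q2=[]
t=2-4: P2@Q0 runs 2, rem=7, I/O yield, promote→Q0. Q0=[P3,P2] Q1=[P1] Q2=[]
t=4-6: P3@Q0 runs 2, rem=8, I/O yield, promote→Q0. Q0=[P2,P3] Q1=[P1] Q2=[]
t=6-8: P2@Q0 runs 2, rem=5, I/O yield, promote→Q0. Q0=[P3,P2] Q1=[P1] Q2=[]
t=8-10: P3@Q0 runs 2, rem=6, I/O yield, promote→Q0. Q0=[P2,P3] Q1=[P1] Q2=[]
t=10-12: P2@Q0 runs 2, rem=3, I/O yield, promote→Q0. Q0=[P3,P2] Q1=[P1] Q2=[]
t=12-14: P3@Q0 runs 2, rem=4, I/O yield, promote→Q0. Q0=[P2,P3] Q1=[P1] Q2=[]
t=14-16: P2@Q0 runs 2, rem=1, I/O yield, promote→Q0. Q0=[P3,P2] Q1=[P1] Q2=[]
t=16-18: P3@Q0 runs 2, rem=2, I/O yield, promote→Q0. Q0=[P2,P3] Q1=[P1] Q2=[]
t=18-19: P2@Q0 runs 1, rem=0, completes. Q0=[P3] Q1=[P1] Q2=[]
t=19-21: P3@Q0 runs 2, rem=0, completes. Q0=[] Q1=[P1] Q2=[]
t=21-26: P1@Q1 runs 5, rem=1, quantum used, demote→Q2. Q0=[] Q1=[] Q2=[P1]
t=26-27: P1@Q2 runs 1, rem=0, completes. Q0=[] Q1=[] Q2=[]

Answer: 0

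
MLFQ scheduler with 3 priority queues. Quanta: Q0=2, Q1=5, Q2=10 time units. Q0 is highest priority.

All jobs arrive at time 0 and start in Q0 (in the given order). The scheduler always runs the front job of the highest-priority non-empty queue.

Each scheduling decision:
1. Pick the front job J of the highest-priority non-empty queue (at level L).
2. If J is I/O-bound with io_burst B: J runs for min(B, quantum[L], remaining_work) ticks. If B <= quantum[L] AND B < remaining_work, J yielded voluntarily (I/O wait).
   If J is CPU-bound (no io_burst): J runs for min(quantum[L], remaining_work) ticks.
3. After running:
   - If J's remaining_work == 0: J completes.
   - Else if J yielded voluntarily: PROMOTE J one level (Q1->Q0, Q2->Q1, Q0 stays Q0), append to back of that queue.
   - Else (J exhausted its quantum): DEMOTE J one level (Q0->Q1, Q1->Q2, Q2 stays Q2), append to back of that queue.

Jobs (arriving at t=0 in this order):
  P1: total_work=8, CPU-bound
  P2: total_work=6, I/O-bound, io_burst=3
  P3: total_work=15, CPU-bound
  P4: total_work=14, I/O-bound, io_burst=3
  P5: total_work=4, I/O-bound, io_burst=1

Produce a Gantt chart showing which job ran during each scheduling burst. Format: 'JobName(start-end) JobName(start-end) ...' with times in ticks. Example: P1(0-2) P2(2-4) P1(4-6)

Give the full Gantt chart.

t=0-2: P1@Q0 runs 2, rem=6, quantum used, demote→Q1. Q0=[P2,P3,P4,P5] Q1=[P1] Q2=[]
t=2-4: P2@Q0 runs 2, rem=4, quantum used, demote→Q1. Q0=[P3,P4,P5] Q1=[P1,P2] Q2=[]
t=4-6: P3@Q0 runs 2, rem=13, quantum used, demote→Q1. Q0=[P4,P5] Q1=[P1,P2,P3] Q2=[]
t=6-8: P4@Q0 runs 2, rem=12, quantum used, demote→Q1. Q0=[P5] Q1=[P1,P2,P3,P4] Q2=[]
t=8-9: P5@Q0 runs 1, rem=3, I/O yield, promote→Q0. Q0=[P5] Q1=[P1,P2,P3,P4] Q2=[]
t=9-10: P5@Q0 runs 1, rem=2, I/O yield, promote→Q0. Q0=[P5] Q1=[P1,P2,P3,P4] Q2=[]
t=10-11: P5@Q0 runs 1, rem=1, I/O yield, promote→Q0. Q0=[P5] Q1=[P1,P2,P3,P4] Q2=[]
t=11-12: P5@Q0 runs 1, rem=0, completes. Q0=[] Q1=[P1,P2,P3,P4] Q2=[]
t=12-17: P1@Q1 runs 5, rem=1, quantum used, demote→Q2. Q0=[] Q1=[P2,P3,P4] Q2=[P1]
t=17-20: P2@Q1 runs 3, rem=1, I/O yield, promote→Q0. Q0=[P2] Q1=[P3,P4] Q2=[P1]
t=20-21: P2@Q0 runs 1, rem=0, completes. Q0=[] Q1=[P3,P4] Q2=[P1]
t=21-26: P3@Q1 runs 5, rem=8, quantum used, demote→Q2. Q0=[] Q1=[P4] Q2=[P1,P3]
t=26-29: P4@Q1 runs 3, rem=9, I/O yield, promote→Q0. Q0=[P4] Q1=[] Q2=[P1,P3]
t=29-31: P4@Q0 runs 2, rem=7, quantum used, demote→Q1. Q0=[] Q1=[P4] Q2=[P1,P3]
t=31-34: P4@Q1 runs 3, rem=4, I/O yield, promote→Q0. Q0=[P4] Q1=[] Q2=[P1,P3]
t=34-36: P4@Q0 runs 2, rem=2, quantum used, demote→Q1. Q0=[] Q1=[P4] Q2=[P1,P3]
t=36-38: P4@Q1 runs 2, rem=0, completes. Q0=[] Q1=[] Q2=[P1,P3]
t=38-39: P1@Q2 runs 1, rem=0, completes. Q0=[] Q1=[] Q2=[P3]
t=39-47: P3@Q2 runs 8, rem=0, completes. Q0=[] Q1=[] Q2=[]

Answer: P1(0-2) P2(2-4) P3(4-6) P4(6-8) P5(8-9) P5(9-10) P5(10-11) P5(11-12) P1(12-17) P2(17-20) P2(20-21) P3(21-26) P4(26-29) P4(29-31) P4(31-34) P4(34-36) P4(36-38) P1(38-39) P3(39-47)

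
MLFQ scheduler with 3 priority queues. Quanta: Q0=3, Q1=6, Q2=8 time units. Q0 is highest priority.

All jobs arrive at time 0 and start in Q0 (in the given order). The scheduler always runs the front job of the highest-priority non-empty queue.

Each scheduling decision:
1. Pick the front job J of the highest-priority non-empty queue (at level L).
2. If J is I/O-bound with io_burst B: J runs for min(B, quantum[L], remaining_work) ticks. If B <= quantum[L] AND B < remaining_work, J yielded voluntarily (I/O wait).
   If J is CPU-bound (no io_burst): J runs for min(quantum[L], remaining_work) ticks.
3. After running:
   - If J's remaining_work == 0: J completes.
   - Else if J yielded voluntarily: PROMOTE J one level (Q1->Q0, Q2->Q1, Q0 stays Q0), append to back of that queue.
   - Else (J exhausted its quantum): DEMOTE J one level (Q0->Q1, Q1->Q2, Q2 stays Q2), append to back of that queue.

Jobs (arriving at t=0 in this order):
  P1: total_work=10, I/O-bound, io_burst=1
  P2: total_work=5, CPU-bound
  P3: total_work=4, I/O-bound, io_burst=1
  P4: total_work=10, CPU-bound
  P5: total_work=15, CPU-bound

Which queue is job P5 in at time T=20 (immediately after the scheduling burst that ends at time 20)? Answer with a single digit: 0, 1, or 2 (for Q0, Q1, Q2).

Answer: 1

Derivation:
t=0-1: P1@Q0 runs 1, rem=9, I/O yield, promote→Q0. Q0=[P2,P3,P4,P5,P1] Q1=[] Q2=[]
t=1-4: P2@Q0 runs 3, rem=2, quantum used, demote→Q1. Q0=[P3,P4,P5,P1] Q1=[P2] Q2=[]
t=4-5: P3@Q0 runs 1, rem=3, I/O yield, promote→Q0. Q0=[P4,P5,P1,P3] Q1=[P2] Q2=[]
t=5-8: P4@Q0 runs 3, rem=7, quantum used, demote→Q1. Q0=[P5,P1,P3] Q1=[P2,P4] Q2=[]
t=8-11: P5@Q0 runs 3, rem=12, quantum used, demote→Q1. Q0=[P1,P3] Q1=[P2,P4,P5] Q2=[]
t=11-12: P1@Q0 runs 1, rem=8, I/O yield, promote→Q0. Q0=[P3,P1] Q1=[P2,P4,P5] Q2=[]
t=12-13: P3@Q0 runs 1, rem=2, I/O yield, promote→Q0. Q0=[P1,P3] Q1=[P2,P4,P5] Q2=[]
t=13-14: P1@Q0 runs 1, rem=7, I/O yield, promote→Q0. Q0=[P3,P1] Q1=[P2,P4,P5] Q2=[]
t=14-15: P3@Q0 runs 1, rem=1, I/O yield, promote→Q0. Q0=[P1,P3] Q1=[P2,P4,P5] Q2=[]
t=15-16: P1@Q0 runs 1, rem=6, I/O yield, promote→Q0. Q0=[P3,P1] Q1=[P2,P4,P5] Q2=[]
t=16-17: P3@Q0 runs 1, rem=0, completes. Q0=[P1] Q1=[P2,P4,P5] Q2=[]
t=17-18: P1@Q0 runs 1, rem=5, I/O yield, promote→Q0. Q0=[P1] Q1=[P2,P4,P5] Q2=[]
t=18-19: P1@Q0 runs 1, rem=4, I/O yield, promote→Q0. Q0=[P1] Q1=[P2,P4,P5] Q2=[]
t=19-20: P1@Q0 runs 1, rem=3, I/O yield, promote→Q0. Q0=[P1] Q1=[P2,P4,P5] Q2=[]
t=20-21: P1@Q0 runs 1, rem=2, I/O yield, promote→Q0. Q0=[P1] Q1=[P2,P4,P5] Q2=[]
t=21-22: P1@Q0 runs 1, rem=1, I/O yield, promote→Q0. Q0=[P1] Q1=[P2,P4,P5] Q2=[]
t=22-23: P1@Q0 runs 1, rem=0, completes. Q0=[] Q1=[P2,P4,P5] Q2=[]
t=23-25: P2@Q1 runs 2, rem=0, completes. Q0=[] Q1=[P4,P5] Q2=[]
t=25-31: P4@Q1 runs 6, rem=1, quantum used, demote→Q2. Q0=[] Q1=[P5] Q2=[P4]
t=31-37: P5@Q1 runs 6, rem=6, quantum used, demote→Q2. Q0=[] Q1=[] Q2=[P4,P5]
t=37-38: P4@Q2 runs 1, rem=0, completes. Q0=[] Q1=[] Q2=[P5]
t=38-44: P5@Q2 runs 6, rem=0, completes. Q0=[] Q1=[] Q2=[]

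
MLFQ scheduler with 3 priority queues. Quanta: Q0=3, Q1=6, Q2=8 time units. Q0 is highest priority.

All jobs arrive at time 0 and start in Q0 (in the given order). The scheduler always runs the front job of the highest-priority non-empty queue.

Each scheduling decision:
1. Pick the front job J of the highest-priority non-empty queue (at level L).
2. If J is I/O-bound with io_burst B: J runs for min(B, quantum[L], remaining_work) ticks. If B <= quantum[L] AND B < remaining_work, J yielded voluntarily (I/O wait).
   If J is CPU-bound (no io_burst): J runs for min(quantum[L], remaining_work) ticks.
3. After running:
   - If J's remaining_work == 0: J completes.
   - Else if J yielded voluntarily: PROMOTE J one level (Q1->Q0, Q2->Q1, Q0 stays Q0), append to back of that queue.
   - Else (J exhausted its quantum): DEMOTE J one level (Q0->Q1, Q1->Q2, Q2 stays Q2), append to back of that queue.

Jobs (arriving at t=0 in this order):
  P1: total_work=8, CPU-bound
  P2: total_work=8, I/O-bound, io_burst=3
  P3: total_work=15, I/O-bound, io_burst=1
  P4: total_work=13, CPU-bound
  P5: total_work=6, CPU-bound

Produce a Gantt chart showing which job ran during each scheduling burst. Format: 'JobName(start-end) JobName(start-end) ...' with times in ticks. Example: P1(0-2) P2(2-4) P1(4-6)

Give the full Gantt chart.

Answer: P1(0-3) P2(3-6) P3(6-7) P4(7-10) P5(10-13) P2(13-16) P3(16-17) P2(17-19) P3(19-20) P3(20-21) P3(21-22) P3(22-23) P3(23-24) P3(24-25) P3(25-26) P3(26-27) P3(27-28) P3(28-29) P3(29-30) P3(30-31) P3(31-32) P1(32-37) P4(37-43) P5(43-46) P4(46-50)

Derivation:
t=0-3: P1@Q0 runs 3, rem=5, quantum used, demote→Q1. Q0=[P2,P3,P4,P5] Q1=[P1] Q2=[]
t=3-6: P2@Q0 runs 3, rem=5, I/O yield, promote→Q0. Q0=[P3,P4,P5,P2] Q1=[P1] Q2=[]
t=6-7: P3@Q0 runs 1, rem=14, I/O yield, promote→Q0. Q0=[P4,P5,P2,P3] Q1=[P1] Q2=[]
t=7-10: P4@Q0 runs 3, rem=10, quantum used, demote→Q1. Q0=[P5,P2,P3] Q1=[P1,P4] Q2=[]
t=10-13: P5@Q0 runs 3, rem=3, quantum used, demote→Q1. Q0=[P2,P3] Q1=[P1,P4,P5] Q2=[]
t=13-16: P2@Q0 runs 3, rem=2, I/O yield, promote→Q0. Q0=[P3,P2] Q1=[P1,P4,P5] Q2=[]
t=16-17: P3@Q0 runs 1, rem=13, I/O yield, promote→Q0. Q0=[P2,P3] Q1=[P1,P4,P5] Q2=[]
t=17-19: P2@Q0 runs 2, rem=0, completes. Q0=[P3] Q1=[P1,P4,P5] Q2=[]
t=19-20: P3@Q0 runs 1, rem=12, I/O yield, promote→Q0. Q0=[P3] Q1=[P1,P4,P5] Q2=[]
t=20-21: P3@Q0 runs 1, rem=11, I/O yield, promote→Q0. Q0=[P3] Q1=[P1,P4,P5] Q2=[]
t=21-22: P3@Q0 runs 1, rem=10, I/O yield, promote→Q0. Q0=[P3] Q1=[P1,P4,P5] Q2=[]
t=22-23: P3@Q0 runs 1, rem=9, I/O yield, promote→Q0. Q0=[P3] Q1=[P1,P4,P5] Q2=[]
t=23-24: P3@Q0 runs 1, rem=8, I/O yield, promote→Q0. Q0=[P3] Q1=[P1,P4,P5] Q2=[]
t=24-25: P3@Q0 runs 1, rem=7, I/O yield, promote→Q0. Q0=[P3] Q1=[P1,P4,P5] Q2=[]
t=25-26: P3@Q0 runs 1, rem=6, I/O yield, promote→Q0. Q0=[P3] Q1=[P1,P4,P5] Q2=[]
t=26-27: P3@Q0 runs 1, rem=5, I/O yield, promote→Q0. Q0=[P3] Q1=[P1,P4,P5] Q2=[]
t=27-28: P3@Q0 runs 1, rem=4, I/O yield, promote→Q0. Q0=[P3] Q1=[P1,P4,P5] Q2=[]
t=28-29: P3@Q0 runs 1, rem=3, I/O yield, promote→Q0. Q0=[P3] Q1=[P1,P4,P5] Q2=[]
t=29-30: P3@Q0 runs 1, rem=2, I/O yield, promote→Q0. Q0=[P3] Q1=[P1,P4,P5] Q2=[]
t=30-31: P3@Q0 runs 1, rem=1, I/O yield, promote→Q0. Q0=[P3] Q1=[P1,P4,P5] Q2=[]
t=31-32: P3@Q0 runs 1, rem=0, completes. Q0=[] Q1=[P1,P4,P5] Q2=[]
t=32-37: P1@Q1 runs 5, rem=0, completes. Q0=[] Q1=[P4,P5] Q2=[]
t=37-43: P4@Q1 runs 6, rem=4, quantum used, demote→Q2. Q0=[] Q1=[P5] Q2=[P4]
t=43-46: P5@Q1 runs 3, rem=0, completes. Q0=[] Q1=[] Q2=[P4]
t=46-50: P4@Q2 runs 4, rem=0, completes. Q0=[] Q1=[] Q2=[]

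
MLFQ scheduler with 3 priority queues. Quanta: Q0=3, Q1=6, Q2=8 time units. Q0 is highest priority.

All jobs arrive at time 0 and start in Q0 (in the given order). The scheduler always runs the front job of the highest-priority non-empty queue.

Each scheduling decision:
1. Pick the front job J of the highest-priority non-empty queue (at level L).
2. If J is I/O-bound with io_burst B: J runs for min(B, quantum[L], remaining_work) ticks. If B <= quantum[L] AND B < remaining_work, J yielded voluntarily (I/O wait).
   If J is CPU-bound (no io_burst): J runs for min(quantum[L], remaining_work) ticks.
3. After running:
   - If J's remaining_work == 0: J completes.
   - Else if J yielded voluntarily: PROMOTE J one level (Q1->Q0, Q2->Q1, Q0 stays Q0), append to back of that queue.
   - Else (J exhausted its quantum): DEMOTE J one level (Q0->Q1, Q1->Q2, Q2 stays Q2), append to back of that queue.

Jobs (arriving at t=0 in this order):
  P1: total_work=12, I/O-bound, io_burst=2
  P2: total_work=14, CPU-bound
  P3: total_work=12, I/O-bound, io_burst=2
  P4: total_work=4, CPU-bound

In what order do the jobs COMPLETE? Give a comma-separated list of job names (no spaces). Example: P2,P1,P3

Answer: P1,P3,P4,P2

Derivation:
t=0-2: P1@Q0 runs 2, rem=10, I/O yield, promote→Q0. Q0=[P2,P3,P4,P1] Q1=[] Q2=[]
t=2-5: P2@Q0 runs 3, rem=11, quantum used, demote→Q1. Q0=[P3,P4,P1] Q1=[P2] Q2=[]
t=5-7: P3@Q0 runs 2, rem=10, I/O yield, promote→Q0. Q0=[P4,P1,P3] Q1=[P2] Q2=[]
t=7-10: P4@Q0 runs 3, rem=1, quantum used, demote→Q1. Q0=[P1,P3] Q1=[P2,P4] Q2=[]
t=10-12: P1@Q0 runs 2, rem=8, I/O yield, promote→Q0. Q0=[P3,P1] Q1=[P2,P4] Q2=[]
t=12-14: P3@Q0 runs 2, rem=8, I/O yield, promote→Q0. Q0=[P1,P3] Q1=[P2,P4] Q2=[]
t=14-16: P1@Q0 runs 2, rem=6, I/O yield, promote→Q0. Q0=[P3,P1] Q1=[P2,P4] Q2=[]
t=16-18: P3@Q0 runs 2, rem=6, I/O yield, promote→Q0. Q0=[P1,P3] Q1=[P2,P4] Q2=[]
t=18-20: P1@Q0 runs 2, rem=4, I/O yield, promote→Q0. Q0=[P3,P1] Q1=[P2,P4] Q2=[]
t=20-22: P3@Q0 runs 2, rem=4, I/O yield, promote→Q0. Q0=[P1,P3] Q1=[P2,P4] Q2=[]
t=22-24: P1@Q0 runs 2, rem=2, I/O yield, promote→Q0. Q0=[P3,P1] Q1=[P2,P4] Q2=[]
t=24-26: P3@Q0 runs 2, rem=2, I/O yield, promote→Q0. Q0=[P1,P3] Q1=[P2,P4] Q2=[]
t=26-28: P1@Q0 runs 2, rem=0, completes. Q0=[P3] Q1=[P2,P4] Q2=[]
t=28-30: P3@Q0 runs 2, rem=0, completes. Q0=[] Q1=[P2,P4] Q2=[]
t=30-36: P2@Q1 runs 6, rem=5, quantum used, demote→Q2. Q0=[] Q1=[P4] Q2=[P2]
t=36-37: P4@Q1 runs 1, rem=0, completes. Q0=[] Q1=[] Q2=[P2]
t=37-42: P2@Q2 runs 5, rem=0, completes. Q0=[] Q1=[] Q2=[]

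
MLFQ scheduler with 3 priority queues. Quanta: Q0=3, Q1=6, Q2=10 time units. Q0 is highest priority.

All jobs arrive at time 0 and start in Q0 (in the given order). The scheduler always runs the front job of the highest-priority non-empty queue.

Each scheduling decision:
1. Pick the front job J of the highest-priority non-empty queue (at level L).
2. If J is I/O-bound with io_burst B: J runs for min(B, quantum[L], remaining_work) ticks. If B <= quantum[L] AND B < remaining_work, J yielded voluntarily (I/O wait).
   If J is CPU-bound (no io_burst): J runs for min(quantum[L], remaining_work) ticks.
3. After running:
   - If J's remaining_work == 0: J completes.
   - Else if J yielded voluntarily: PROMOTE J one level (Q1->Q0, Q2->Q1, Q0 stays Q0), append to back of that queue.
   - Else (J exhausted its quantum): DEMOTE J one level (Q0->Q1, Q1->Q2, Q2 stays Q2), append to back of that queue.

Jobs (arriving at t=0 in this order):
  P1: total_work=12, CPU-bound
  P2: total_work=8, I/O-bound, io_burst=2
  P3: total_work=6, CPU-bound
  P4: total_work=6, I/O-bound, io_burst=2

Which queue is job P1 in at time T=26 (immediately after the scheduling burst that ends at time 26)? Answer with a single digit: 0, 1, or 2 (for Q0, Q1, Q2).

t=0-3: P1@Q0 runs 3, rem=9, quantum used, demote→Q1. Q0=[P2,P3,P4] Q1=[P1] Q2=[]
t=3-5: P2@Q0 runs 2, rem=6, I/O yield, promote→Q0. Q0=[P3,P4,P2] Q1=[P1] Q2=[]
t=5-8: P3@Q0 runs 3, rem=3, quantum used, demote→Q1. Q0=[P4,P2] Q1=[P1,P3] Q2=[]
t=8-10: P4@Q0 runs 2, rem=4, I/O yield, promote→Q0. Q0=[P2,P4] Q1=[P1,P3] Q2=[]
t=10-12: P2@Q0 runs 2, rem=4, I/O yield, promote→Q0. Q0=[P4,P2] Q1=[P1,P3] Q2=[]
t=12-14: P4@Q0 runs 2, rem=2, I/O yield, promote→Q0. Q0=[P2,P4] Q1=[P1,P3] Q2=[]
t=14-16: P2@Q0 runs 2, rem=2, I/O yield, promote→Q0. Q0=[P4,P2] Q1=[P1,P3] Q2=[]
t=16-18: P4@Q0 runs 2, rem=0, completes. Q0=[P2] Q1=[P1,P3] Q2=[]
t=18-20: P2@Q0 runs 2, rem=0, completes. Q0=[] Q1=[P1,P3] Q2=[]
t=20-26: P1@Q1 runs 6, rem=3, quantum used, demote→Q2. Q0=[] Q1=[P3] Q2=[P1]
t=26-29: P3@Q1 runs 3, rem=0, completes. Q0=[] Q1=[] Q2=[P1]
t=29-32: P1@Q2 runs 3, rem=0, completes. Q0=[] Q1=[] Q2=[]

Answer: 2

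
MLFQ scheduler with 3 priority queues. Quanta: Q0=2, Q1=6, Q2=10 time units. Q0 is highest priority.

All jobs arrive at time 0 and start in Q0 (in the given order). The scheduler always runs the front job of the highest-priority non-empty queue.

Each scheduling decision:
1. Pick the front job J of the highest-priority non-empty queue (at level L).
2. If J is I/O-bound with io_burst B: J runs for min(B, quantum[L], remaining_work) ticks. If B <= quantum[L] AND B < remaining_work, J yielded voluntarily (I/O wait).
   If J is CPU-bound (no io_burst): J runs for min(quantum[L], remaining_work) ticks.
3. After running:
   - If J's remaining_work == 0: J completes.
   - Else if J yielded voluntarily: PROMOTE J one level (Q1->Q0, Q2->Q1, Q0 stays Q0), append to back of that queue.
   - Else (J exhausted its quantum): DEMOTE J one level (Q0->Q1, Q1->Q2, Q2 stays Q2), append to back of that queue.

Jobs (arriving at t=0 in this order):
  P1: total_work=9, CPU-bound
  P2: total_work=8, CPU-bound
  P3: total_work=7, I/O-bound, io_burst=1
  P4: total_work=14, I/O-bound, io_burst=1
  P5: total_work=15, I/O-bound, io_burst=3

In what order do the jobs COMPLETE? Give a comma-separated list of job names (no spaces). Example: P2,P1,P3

Answer: P3,P4,P2,P5,P1

Derivation:
t=0-2: P1@Q0 runs 2, rem=7, quantum used, demote→Q1. Q0=[P2,P3,P4,P5] Q1=[P1] Q2=[]
t=2-4: P2@Q0 runs 2, rem=6, quantum used, demote→Q1. Q0=[P3,P4,P5] Q1=[P1,P2] Q2=[]
t=4-5: P3@Q0 runs 1, rem=6, I/O yield, promote→Q0. Q0=[P4,P5,P3] Q1=[P1,P2] Q2=[]
t=5-6: P4@Q0 runs 1, rem=13, I/O yield, promote→Q0. Q0=[P5,P3,P4] Q1=[P1,P2] Q2=[]
t=6-8: P5@Q0 runs 2, rem=13, quantum used, demote→Q1. Q0=[P3,P4] Q1=[P1,P2,P5] Q2=[]
t=8-9: P3@Q0 runs 1, rem=5, I/O yield, promote→Q0. Q0=[P4,P3] Q1=[P1,P2,P5] Q2=[]
t=9-10: P4@Q0 runs 1, rem=12, I/O yield, promote→Q0. Q0=[P3,P4] Q1=[P1,P2,P5] Q2=[]
t=10-11: P3@Q0 runs 1, rem=4, I/O yield, promote→Q0. Q0=[P4,P3] Q1=[P1,P2,P5] Q2=[]
t=11-12: P4@Q0 runs 1, rem=11, I/O yield, promote→Q0. Q0=[P3,P4] Q1=[P1,P2,P5] Q2=[]
t=12-13: P3@Q0 runs 1, rem=3, I/O yield, promote→Q0. Q0=[P4,P3] Q1=[P1,P2,P5] Q2=[]
t=13-14: P4@Q0 runs 1, rem=10, I/O yield, promote→Q0. Q0=[P3,P4] Q1=[P1,P2,P5] Q2=[]
t=14-15: P3@Q0 runs 1, rem=2, I/O yield, promote→Q0. Q0=[P4,P3] Q1=[P1,P2,P5] Q2=[]
t=15-16: P4@Q0 runs 1, rem=9, I/O yield, promote→Q0. Q0=[P3,P4] Q1=[P1,P2,P5] Q2=[]
t=16-17: P3@Q0 runs 1, rem=1, I/O yield, promote→Q0. Q0=[P4,P3] Q1=[P1,P2,P5] Q2=[]
t=17-18: P4@Q0 runs 1, rem=8, I/O yield, promote→Q0. Q0=[P3,P4] Q1=[P1,P2,P5] Q2=[]
t=18-19: P3@Q0 runs 1, rem=0, completes. Q0=[P4] Q1=[P1,P2,P5] Q2=[]
t=19-20: P4@Q0 runs 1, rem=7, I/O yield, promote→Q0. Q0=[P4] Q1=[P1,P2,P5] Q2=[]
t=20-21: P4@Q0 runs 1, rem=6, I/O yield, promote→Q0. Q0=[P4] Q1=[P1,P2,P5] Q2=[]
t=21-22: P4@Q0 runs 1, rem=5, I/O yield, promote→Q0. Q0=[P4] Q1=[P1,P2,P5] Q2=[]
t=22-23: P4@Q0 runs 1, rem=4, I/O yield, promote→Q0. Q0=[P4] Q1=[P1,P2,P5] Q2=[]
t=23-24: P4@Q0 runs 1, rem=3, I/O yield, promote→Q0. Q0=[P4] Q1=[P1,P2,P5] Q2=[]
t=24-25: P4@Q0 runs 1, rem=2, I/O yield, promote→Q0. Q0=[P4] Q1=[P1,P2,P5] Q2=[]
t=25-26: P4@Q0 runs 1, rem=1, I/O yield, promote→Q0. Q0=[P4] Q1=[P1,P2,P5] Q2=[]
t=26-27: P4@Q0 runs 1, rem=0, completes. Q0=[] Q1=[P1,P2,P5] Q2=[]
t=27-33: P1@Q1 runs 6, rem=1, quantum used, demote→Q2. Q0=[] Q1=[P2,P5] Q2=[P1]
t=33-39: P2@Q1 runs 6, rem=0, completes. Q0=[] Q1=[P5] Q2=[P1]
t=39-42: P5@Q1 runs 3, rem=10, I/O yield, promote→Q0. Q0=[P5] Q1=[] Q2=[P1]
t=42-44: P5@Q0 runs 2, rem=8, quantum used, demote→Q1. Q0=[] Q1=[P5] Q2=[P1]
t=44-47: P5@Q1 runs 3, rem=5, I/O yield, promote→Q0. Q0=[P5] Q1=[] Q2=[P1]
t=47-49: P5@Q0 runs 2, rem=3, quantum used, demote→Q1. Q0=[] Q1=[P5] Q2=[P1]
t=49-52: P5@Q1 runs 3, rem=0, completes. Q0=[] Q1=[] Q2=[P1]
t=52-53: P1@Q2 runs 1, rem=0, completes. Q0=[] Q1=[] Q2=[]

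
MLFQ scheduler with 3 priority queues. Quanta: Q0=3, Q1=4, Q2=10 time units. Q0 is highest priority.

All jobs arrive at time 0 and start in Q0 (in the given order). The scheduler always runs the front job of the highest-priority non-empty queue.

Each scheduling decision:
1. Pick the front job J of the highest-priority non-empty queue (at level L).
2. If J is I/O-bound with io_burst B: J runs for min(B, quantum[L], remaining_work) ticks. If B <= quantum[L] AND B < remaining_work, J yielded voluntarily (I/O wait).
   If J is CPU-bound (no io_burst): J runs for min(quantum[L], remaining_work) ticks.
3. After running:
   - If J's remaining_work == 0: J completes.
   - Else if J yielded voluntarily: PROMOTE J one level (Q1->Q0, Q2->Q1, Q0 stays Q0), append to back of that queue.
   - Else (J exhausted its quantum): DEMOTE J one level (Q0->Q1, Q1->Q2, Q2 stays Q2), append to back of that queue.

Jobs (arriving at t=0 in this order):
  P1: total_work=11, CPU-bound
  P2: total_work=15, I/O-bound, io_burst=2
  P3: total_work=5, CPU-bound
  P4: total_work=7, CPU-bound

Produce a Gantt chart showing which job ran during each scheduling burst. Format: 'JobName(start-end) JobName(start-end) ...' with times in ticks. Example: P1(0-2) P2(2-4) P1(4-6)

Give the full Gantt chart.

t=0-3: P1@Q0 runs 3, rem=8, quantum used, demote→Q1. Q0=[P2,P3,P4] Q1=[P1] Q2=[]
t=3-5: P2@Q0 runs 2, rem=13, I/O yield, promote→Q0. Q0=[P3,P4,P2] Q1=[P1] Q2=[]
t=5-8: P3@Q0 runs 3, rem=2, quantum used, demote→Q1. Q0=[P4,P2] Q1=[P1,P3] Q2=[]
t=8-11: P4@Q0 runs 3, rem=4, quantum used, demote→Q1. Q0=[P2] Q1=[P1,P3,P4] Q2=[]
t=11-13: P2@Q0 runs 2, rem=11, I/O yield, promote→Q0. Q0=[P2] Q1=[P1,P3,P4] Q2=[]
t=13-15: P2@Q0 runs 2, rem=9, I/O yield, promote→Q0. Q0=[P2] Q1=[P1,P3,P4] Q2=[]
t=15-17: P2@Q0 runs 2, rem=7, I/O yield, promote→Q0. Q0=[P2] Q1=[P1,P3,P4] Q2=[]
t=17-19: P2@Q0 runs 2, rem=5, I/O yield, promote→Q0. Q0=[P2] Q1=[P1,P3,P4] Q2=[]
t=19-21: P2@Q0 runs 2, rem=3, I/O yield, promote→Q0. Q0=[P2] Q1=[P1,P3,P4] Q2=[]
t=21-23: P2@Q0 runs 2, rem=1, I/O yield, promote→Q0. Q0=[P2] Q1=[P1,P3,P4] Q2=[]
t=23-24: P2@Q0 runs 1, rem=0, completes. Q0=[] Q1=[P1,P3,P4] Q2=[]
t=24-28: P1@Q1 runs 4, rem=4, quantum used, demote→Q2. Q0=[] Q1=[P3,P4] Q2=[P1]
t=28-30: P3@Q1 runs 2, rem=0, completes. Q0=[] Q1=[P4] Q2=[P1]
t=30-34: P4@Q1 runs 4, rem=0, completes. Q0=[] Q1=[] Q2=[P1]
t=34-38: P1@Q2 runs 4, rem=0, completes. Q0=[] Q1=[] Q2=[]

Answer: P1(0-3) P2(3-5) P3(5-8) P4(8-11) P2(11-13) P2(13-15) P2(15-17) P2(17-19) P2(19-21) P2(21-23) P2(23-24) P1(24-28) P3(28-30) P4(30-34) P1(34-38)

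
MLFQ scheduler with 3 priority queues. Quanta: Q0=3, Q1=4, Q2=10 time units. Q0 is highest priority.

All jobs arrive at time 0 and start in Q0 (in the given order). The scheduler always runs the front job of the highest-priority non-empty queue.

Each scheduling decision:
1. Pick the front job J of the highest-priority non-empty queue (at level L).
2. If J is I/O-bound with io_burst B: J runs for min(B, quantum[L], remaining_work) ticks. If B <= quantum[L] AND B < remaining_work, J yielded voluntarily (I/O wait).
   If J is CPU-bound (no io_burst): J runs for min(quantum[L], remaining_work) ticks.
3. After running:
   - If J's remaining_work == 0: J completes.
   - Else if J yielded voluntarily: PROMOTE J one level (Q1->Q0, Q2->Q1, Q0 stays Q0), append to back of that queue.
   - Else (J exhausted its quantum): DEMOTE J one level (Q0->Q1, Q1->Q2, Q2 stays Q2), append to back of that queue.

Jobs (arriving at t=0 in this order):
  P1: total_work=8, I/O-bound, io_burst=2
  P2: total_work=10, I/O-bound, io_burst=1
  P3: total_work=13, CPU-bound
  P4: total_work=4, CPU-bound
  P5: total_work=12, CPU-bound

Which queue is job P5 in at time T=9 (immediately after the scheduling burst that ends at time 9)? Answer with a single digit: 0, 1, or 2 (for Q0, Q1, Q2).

Answer: 0

Derivation:
t=0-2: P1@Q0 runs 2, rem=6, I/O yield, promote→Q0. Q0=[P2,P3,P4,P5,P1] Q1=[] Q2=[]
t=2-3: P2@Q0 runs 1, rem=9, I/O yield, promote→Q0. Q0=[P3,P4,P5,P1,P2] Q1=[] Q2=[]
t=3-6: P3@Q0 runs 3, rem=10, quantum used, demote→Q1. Q0=[P4,P5,P1,P2] Q1=[P3] Q2=[]
t=6-9: P4@Q0 runs 3, rem=1, quantum used, demote→Q1. Q0=[P5,P1,P2] Q1=[P3,P4] Q2=[]
t=9-12: P5@Q0 runs 3, rem=9, quantum used, demote→Q1. Q0=[P1,P2] Q1=[P3,P4,P5] Q2=[]
t=12-14: P1@Q0 runs 2, rem=4, I/O yield, promote→Q0. Q0=[P2,P1] Q1=[P3,P4,P5] Q2=[]
t=14-15: P2@Q0 runs 1, rem=8, I/O yield, promote→Q0. Q0=[P1,P2] Q1=[P3,P4,P5] Q2=[]
t=15-17: P1@Q0 runs 2, rem=2, I/O yield, promote→Q0. Q0=[P2,P1] Q1=[P3,P4,P5] Q2=[]
t=17-18: P2@Q0 runs 1, rem=7, I/O yield, promote→Q0. Q0=[P1,P2] Q1=[P3,P4,P5] Q2=[]
t=18-20: P1@Q0 runs 2, rem=0, completes. Q0=[P2] Q1=[P3,P4,P5] Q2=[]
t=20-21: P2@Q0 runs 1, rem=6, I/O yield, promote→Q0. Q0=[P2] Q1=[P3,P4,P5] Q2=[]
t=21-22: P2@Q0 runs 1, rem=5, I/O yield, promote→Q0. Q0=[P2] Q1=[P3,P4,P5] Q2=[]
t=22-23: P2@Q0 runs 1, rem=4, I/O yield, promote→Q0. Q0=[P2] Q1=[P3,P4,P5] Q2=[]
t=23-24: P2@Q0 runs 1, rem=3, I/O yield, promote→Q0. Q0=[P2] Q1=[P3,P4,P5] Q2=[]
t=24-25: P2@Q0 runs 1, rem=2, I/O yield, promote→Q0. Q0=[P2] Q1=[P3,P4,P5] Q2=[]
t=25-26: P2@Q0 runs 1, rem=1, I/O yield, promote→Q0. Q0=[P2] Q1=[P3,P4,P5] Q2=[]
t=26-27: P2@Q0 runs 1, rem=0, completes. Q0=[] Q1=[P3,P4,P5] Q2=[]
t=27-31: P3@Q1 runs 4, rem=6, quantum used, demote→Q2. Q0=[] Q1=[P4,P5] Q2=[P3]
t=31-32: P4@Q1 runs 1, rem=0, completes. Q0=[] Q1=[P5] Q2=[P3]
t=32-36: P5@Q1 runs 4, rem=5, quantum used, demote→Q2. Q0=[] Q1=[] Q2=[P3,P5]
t=36-42: P3@Q2 runs 6, rem=0, completes. Q0=[] Q1=[] Q2=[P5]
t=42-47: P5@Q2 runs 5, rem=0, completes. Q0=[] Q1=[] Q2=[]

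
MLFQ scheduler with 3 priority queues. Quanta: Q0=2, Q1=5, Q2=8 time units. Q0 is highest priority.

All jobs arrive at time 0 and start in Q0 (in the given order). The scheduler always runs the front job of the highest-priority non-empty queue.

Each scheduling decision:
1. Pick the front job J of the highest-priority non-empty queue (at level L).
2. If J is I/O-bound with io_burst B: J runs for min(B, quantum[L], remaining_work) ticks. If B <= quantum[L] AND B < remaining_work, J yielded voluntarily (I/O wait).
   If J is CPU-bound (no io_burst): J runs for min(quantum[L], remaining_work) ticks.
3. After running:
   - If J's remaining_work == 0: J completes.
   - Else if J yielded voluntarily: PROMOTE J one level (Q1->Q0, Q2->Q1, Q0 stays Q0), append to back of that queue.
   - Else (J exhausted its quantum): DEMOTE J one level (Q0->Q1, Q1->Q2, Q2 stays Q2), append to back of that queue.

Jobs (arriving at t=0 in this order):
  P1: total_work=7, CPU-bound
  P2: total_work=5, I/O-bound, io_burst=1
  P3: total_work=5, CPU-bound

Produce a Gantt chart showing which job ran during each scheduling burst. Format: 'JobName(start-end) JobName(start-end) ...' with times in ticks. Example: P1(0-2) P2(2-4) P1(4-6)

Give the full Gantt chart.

t=0-2: P1@Q0 runs 2, rem=5, quantum used, demote→Q1. Q0=[P2,P3] Q1=[P1] Q2=[]
t=2-3: P2@Q0 runs 1, rem=4, I/O yield, promote→Q0. Q0=[P3,P2] Q1=[P1] Q2=[]
t=3-5: P3@Q0 runs 2, rem=3, quantum used, demote→Q1. Q0=[P2] Q1=[P1,P3] Q2=[]
t=5-6: P2@Q0 runs 1, rem=3, I/O yield, promote→Q0. Q0=[P2] Q1=[P1,P3] Q2=[]
t=6-7: P2@Q0 runs 1, rem=2, I/O yield, promote→Q0. Q0=[P2] Q1=[P1,P3] Q2=[]
t=7-8: P2@Q0 runs 1, rem=1, I/O yield, promote→Q0. Q0=[P2] Q1=[P1,P3] Q2=[]
t=8-9: P2@Q0 runs 1, rem=0, completes. Q0=[] Q1=[P1,P3] Q2=[]
t=9-14: P1@Q1 runs 5, rem=0, completes. Q0=[] Q1=[P3] Q2=[]
t=14-17: P3@Q1 runs 3, rem=0, completes. Q0=[] Q1=[] Q2=[]

Answer: P1(0-2) P2(2-3) P3(3-5) P2(5-6) P2(6-7) P2(7-8) P2(8-9) P1(9-14) P3(14-17)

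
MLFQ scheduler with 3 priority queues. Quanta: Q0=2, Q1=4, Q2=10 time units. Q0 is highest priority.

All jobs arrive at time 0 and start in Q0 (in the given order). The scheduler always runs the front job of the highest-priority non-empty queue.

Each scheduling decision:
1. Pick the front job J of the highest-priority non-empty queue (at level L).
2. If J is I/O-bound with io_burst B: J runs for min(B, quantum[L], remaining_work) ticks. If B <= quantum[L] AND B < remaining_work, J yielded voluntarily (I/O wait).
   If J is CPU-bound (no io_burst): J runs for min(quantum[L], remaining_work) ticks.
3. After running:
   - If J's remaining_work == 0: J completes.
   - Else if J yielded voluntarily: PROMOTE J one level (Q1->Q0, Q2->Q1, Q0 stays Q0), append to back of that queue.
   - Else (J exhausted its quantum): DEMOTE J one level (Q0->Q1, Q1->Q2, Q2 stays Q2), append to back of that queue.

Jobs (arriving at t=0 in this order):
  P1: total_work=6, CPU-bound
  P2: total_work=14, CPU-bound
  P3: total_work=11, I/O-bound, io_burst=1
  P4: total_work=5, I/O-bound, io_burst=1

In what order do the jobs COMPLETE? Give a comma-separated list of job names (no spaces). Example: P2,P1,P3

t=0-2: P1@Q0 runs 2, rem=4, quantum used, demote→Q1. Q0=[P2,P3,P4] Q1=[P1] Q2=[]
t=2-4: P2@Q0 runs 2, rem=12, quantum used, demote→Q1. Q0=[P3,P4] Q1=[P1,P2] Q2=[]
t=4-5: P3@Q0 runs 1, rem=10, I/O yield, promote→Q0. Q0=[P4,P3] Q1=[P1,P2] Q2=[]
t=5-6: P4@Q0 runs 1, rem=4, I/O yield, promote→Q0. Q0=[P3,P4] Q1=[P1,P2] Q2=[]
t=6-7: P3@Q0 runs 1, rem=9, I/O yield, promote→Q0. Q0=[P4,P3] Q1=[P1,P2] Q2=[]
t=7-8: P4@Q0 runs 1, rem=3, I/O yield, promote→Q0. Q0=[P3,P4] Q1=[P1,P2] Q2=[]
t=8-9: P3@Q0 runs 1, rem=8, I/O yield, promote→Q0. Q0=[P4,P3] Q1=[P1,P2] Q2=[]
t=9-10: P4@Q0 runs 1, rem=2, I/O yield, promote→Q0. Q0=[P3,P4] Q1=[P1,P2] Q2=[]
t=10-11: P3@Q0 runs 1, rem=7, I/O yield, promote→Q0. Q0=[P4,P3] Q1=[P1,P2] Q2=[]
t=11-12: P4@Q0 runs 1, rem=1, I/O yield, promote→Q0. Q0=[P3,P4] Q1=[P1,P2] Q2=[]
t=12-13: P3@Q0 runs 1, rem=6, I/O yield, promote→Q0. Q0=[P4,P3] Q1=[P1,P2] Q2=[]
t=13-14: P4@Q0 runs 1, rem=0, completes. Q0=[P3] Q1=[P1,P2] Q2=[]
t=14-15: P3@Q0 runs 1, rem=5, I/O yield, promote→Q0. Q0=[P3] Q1=[P1,P2] Q2=[]
t=15-16: P3@Q0 runs 1, rem=4, I/O yield, promote→Q0. Q0=[P3] Q1=[P1,P2] Q2=[]
t=16-17: P3@Q0 runs 1, rem=3, I/O yield, promote→Q0. Q0=[P3] Q1=[P1,P2] Q2=[]
t=17-18: P3@Q0 runs 1, rem=2, I/O yield, promote→Q0. Q0=[P3] Q1=[P1,P2] Q2=[]
t=18-19: P3@Q0 runs 1, rem=1, I/O yield, promote→Q0. Q0=[P3] Q1=[P1,P2] Q2=[]
t=19-20: P3@Q0 runs 1, rem=0, completes. Q0=[] Q1=[P1,P2] Q2=[]
t=20-24: P1@Q1 runs 4, rem=0, completes. Q0=[] Q1=[P2] Q2=[]
t=24-28: P2@Q1 runs 4, rem=8, quantum used, demote→Q2. Q0=[] Q1=[] Q2=[P2]
t=28-36: P2@Q2 runs 8, rem=0, completes. Q0=[] Q1=[] Q2=[]

Answer: P4,P3,P1,P2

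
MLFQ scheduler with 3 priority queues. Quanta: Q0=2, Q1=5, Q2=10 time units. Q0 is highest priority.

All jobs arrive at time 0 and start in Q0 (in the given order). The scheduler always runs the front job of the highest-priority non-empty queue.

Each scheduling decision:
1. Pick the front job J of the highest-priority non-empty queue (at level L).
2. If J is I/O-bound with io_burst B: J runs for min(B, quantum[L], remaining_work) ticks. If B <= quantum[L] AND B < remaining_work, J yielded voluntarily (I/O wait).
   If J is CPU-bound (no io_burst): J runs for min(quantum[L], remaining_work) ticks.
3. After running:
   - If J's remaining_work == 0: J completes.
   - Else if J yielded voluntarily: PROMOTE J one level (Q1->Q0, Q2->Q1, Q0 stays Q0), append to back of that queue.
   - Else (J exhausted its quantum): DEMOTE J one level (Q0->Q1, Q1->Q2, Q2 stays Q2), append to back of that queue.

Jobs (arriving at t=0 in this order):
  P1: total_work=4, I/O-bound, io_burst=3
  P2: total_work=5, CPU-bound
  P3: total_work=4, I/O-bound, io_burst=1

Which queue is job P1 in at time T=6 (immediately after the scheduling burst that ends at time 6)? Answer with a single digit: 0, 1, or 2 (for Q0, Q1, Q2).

t=0-2: P1@Q0 runs 2, rem=2, quantum used, demote→Q1. Q0=[P2,P3] Q1=[P1] Q2=[]
t=2-4: P2@Q0 runs 2, rem=3, quantum used, demote→Q1. Q0=[P3] Q1=[P1,P2] Q2=[]
t=4-5: P3@Q0 runs 1, rem=3, I/O yield, promote→Q0. Q0=[P3] Q1=[P1,P2] Q2=[]
t=5-6: P3@Q0 runs 1, rem=2, I/O yield, promote→Q0. Q0=[P3] Q1=[P1,P2] Q2=[]
t=6-7: P3@Q0 runs 1, rem=1, I/O yield, promote→Q0. Q0=[P3] Q1=[P1,P2] Q2=[]
t=7-8: P3@Q0 runs 1, rem=0, completes. Q0=[] Q1=[P1,P2] Q2=[]
t=8-10: P1@Q1 runs 2, rem=0, completes. Q0=[] Q1=[P2] Q2=[]
t=10-13: P2@Q1 runs 3, rem=0, completes. Q0=[] Q1=[] Q2=[]

Answer: 1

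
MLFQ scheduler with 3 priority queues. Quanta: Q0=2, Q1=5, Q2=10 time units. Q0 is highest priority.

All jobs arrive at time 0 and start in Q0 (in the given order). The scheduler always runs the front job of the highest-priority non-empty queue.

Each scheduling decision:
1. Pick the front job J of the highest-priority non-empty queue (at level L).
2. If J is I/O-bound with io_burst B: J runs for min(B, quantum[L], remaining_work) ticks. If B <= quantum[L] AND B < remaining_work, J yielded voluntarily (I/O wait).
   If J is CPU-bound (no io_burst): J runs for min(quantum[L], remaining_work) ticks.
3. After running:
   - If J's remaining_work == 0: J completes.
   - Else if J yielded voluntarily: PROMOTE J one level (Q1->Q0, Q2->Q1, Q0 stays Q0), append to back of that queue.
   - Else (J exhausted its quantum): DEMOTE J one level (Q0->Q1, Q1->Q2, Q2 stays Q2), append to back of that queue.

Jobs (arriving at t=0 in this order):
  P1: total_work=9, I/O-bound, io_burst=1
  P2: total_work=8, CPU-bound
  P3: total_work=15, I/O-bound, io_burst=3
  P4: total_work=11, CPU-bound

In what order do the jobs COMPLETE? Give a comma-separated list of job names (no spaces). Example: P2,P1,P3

t=0-1: P1@Q0 runs 1, rem=8, I/O yield, promote→Q0. Q0=[P2,P3,P4,P1] Q1=[] Q2=[]
t=1-3: P2@Q0 runs 2, rem=6, quantum used, demote→Q1. Q0=[P3,P4,P1] Q1=[P2] Q2=[]
t=3-5: P3@Q0 runs 2, rem=13, quantum used, demote→Q1. Q0=[P4,P1] Q1=[P2,P3] Q2=[]
t=5-7: P4@Q0 runs 2, rem=9, quantum used, demote→Q1. Q0=[P1] Q1=[P2,P3,P4] Q2=[]
t=7-8: P1@Q0 runs 1, rem=7, I/O yield, promote→Q0. Q0=[P1] Q1=[P2,P3,P4] Q2=[]
t=8-9: P1@Q0 runs 1, rem=6, I/O yield, promote→Q0. Q0=[P1] Q1=[P2,P3,P4] Q2=[]
t=9-10: P1@Q0 runs 1, rem=5, I/O yield, promote→Q0. Q0=[P1] Q1=[P2,P3,P4] Q2=[]
t=10-11: P1@Q0 runs 1, rem=4, I/O yield, promote→Q0. Q0=[P1] Q1=[P2,P3,P4] Q2=[]
t=11-12: P1@Q0 runs 1, rem=3, I/O yield, promote→Q0. Q0=[P1] Q1=[P2,P3,P4] Q2=[]
t=12-13: P1@Q0 runs 1, rem=2, I/O yield, promote→Q0. Q0=[P1] Q1=[P2,P3,P4] Q2=[]
t=13-14: P1@Q0 runs 1, rem=1, I/O yield, promote→Q0. Q0=[P1] Q1=[P2,P3,P4] Q2=[]
t=14-15: P1@Q0 runs 1, rem=0, completes. Q0=[] Q1=[P2,P3,P4] Q2=[]
t=15-20: P2@Q1 runs 5, rem=1, quantum used, demote→Q2. Q0=[] Q1=[P3,P4] Q2=[P2]
t=20-23: P3@Q1 runs 3, rem=10, I/O yield, promote→Q0. Q0=[P3] Q1=[P4] Q2=[P2]
t=23-25: P3@Q0 runs 2, rem=8, quantum used, demote→Q1. Q0=[] Q1=[P4,P3] Q2=[P2]
t=25-30: P4@Q1 runs 5, rem=4, quantum used, demote→Q2. Q0=[] Q1=[P3] Q2=[P2,P4]
t=30-33: P3@Q1 runs 3, rem=5, I/O yield, promote→Q0. Q0=[P3] Q1=[] Q2=[P2,P4]
t=33-35: P3@Q0 runs 2, rem=3, quantum used, demote→Q1. Q0=[] Q1=[P3] Q2=[P2,P4]
t=35-38: P3@Q1 runs 3, rem=0, completes. Q0=[] Q1=[] Q2=[P2,P4]
t=38-39: P2@Q2 runs 1, rem=0, completes. Q0=[] Q1=[] Q2=[P4]
t=39-43: P4@Q2 runs 4, rem=0, completes. Q0=[] Q1=[] Q2=[]

Answer: P1,P3,P2,P4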